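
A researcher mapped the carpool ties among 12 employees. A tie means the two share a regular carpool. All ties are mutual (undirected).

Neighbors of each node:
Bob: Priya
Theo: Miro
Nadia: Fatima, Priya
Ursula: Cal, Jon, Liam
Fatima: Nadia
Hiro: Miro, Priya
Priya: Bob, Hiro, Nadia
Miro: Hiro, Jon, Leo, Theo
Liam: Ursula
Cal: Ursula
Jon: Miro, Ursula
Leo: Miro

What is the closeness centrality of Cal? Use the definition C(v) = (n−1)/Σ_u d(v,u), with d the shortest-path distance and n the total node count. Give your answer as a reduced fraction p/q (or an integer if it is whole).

Distances from Cal: Bob:6, Fatima:7, Hiro:4, Jon:2, Leo:4, Liam:2, Miro:3, Nadia:6, Priya:5, Theo:4, Ursula:1. Sum = 44.
n = 12, so closeness = 11/44 = 1/4.

1/4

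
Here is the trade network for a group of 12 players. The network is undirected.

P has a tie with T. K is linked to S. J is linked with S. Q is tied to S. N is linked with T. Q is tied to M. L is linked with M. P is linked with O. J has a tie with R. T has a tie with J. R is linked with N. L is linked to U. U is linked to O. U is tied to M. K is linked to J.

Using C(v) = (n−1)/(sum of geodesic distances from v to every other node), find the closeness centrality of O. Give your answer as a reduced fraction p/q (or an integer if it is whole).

11/29

Distances from O: J:3, K:4, L:2, M:2, N:3, P:1, Q:3, R:4, S:4, T:2, U:1. Sum = 29.
n = 12, so closeness = 11/29.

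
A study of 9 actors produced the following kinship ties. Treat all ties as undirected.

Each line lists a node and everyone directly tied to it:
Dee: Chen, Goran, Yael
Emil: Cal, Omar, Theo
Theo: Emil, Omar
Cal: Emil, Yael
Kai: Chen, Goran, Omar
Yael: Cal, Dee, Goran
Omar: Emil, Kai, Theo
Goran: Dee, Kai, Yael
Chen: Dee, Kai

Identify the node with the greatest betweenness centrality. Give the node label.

Unnormalized betweenness of each node: Cal:13/3, Chen:4/3, Dee:5/2, Emil:13/3, Goran:10/3, Kai:49/6, Omar:20/3, Theo:0, Yael:16/3.
Kai has the largest value, 49/6, making it the main broker — the node through which the most shortest paths run.

Kai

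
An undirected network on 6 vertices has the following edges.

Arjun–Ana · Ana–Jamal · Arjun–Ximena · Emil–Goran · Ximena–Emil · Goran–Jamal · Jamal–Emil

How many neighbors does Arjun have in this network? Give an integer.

2

Arjun is directly tied to Ana and Ximena. That is 2 neighbors, so the degree of Arjun is 2.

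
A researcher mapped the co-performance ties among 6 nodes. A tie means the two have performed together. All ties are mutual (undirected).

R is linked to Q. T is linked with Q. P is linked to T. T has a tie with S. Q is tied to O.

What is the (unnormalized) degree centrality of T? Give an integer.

3

T is directly tied to P, Q, and S. That is 3 neighbors, so the degree of T is 3.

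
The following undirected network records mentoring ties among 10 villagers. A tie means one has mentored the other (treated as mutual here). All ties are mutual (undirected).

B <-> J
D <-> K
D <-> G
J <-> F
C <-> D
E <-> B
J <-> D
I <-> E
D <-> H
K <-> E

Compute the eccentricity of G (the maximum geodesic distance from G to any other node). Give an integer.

Distances from G: B:3, C:2, D:1, E:3, F:3, H:2, I:4, J:2, K:2.
The largest is 4 (to I), so the eccentricity of G is 4.

4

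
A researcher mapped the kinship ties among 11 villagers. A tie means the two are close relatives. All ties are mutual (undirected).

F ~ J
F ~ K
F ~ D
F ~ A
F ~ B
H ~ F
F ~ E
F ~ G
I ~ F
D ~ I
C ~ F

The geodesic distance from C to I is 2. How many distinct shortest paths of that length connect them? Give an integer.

The shortest distance is 2, and the only length-2 path is C–F–I. So there is exactly 1 shortest path.

1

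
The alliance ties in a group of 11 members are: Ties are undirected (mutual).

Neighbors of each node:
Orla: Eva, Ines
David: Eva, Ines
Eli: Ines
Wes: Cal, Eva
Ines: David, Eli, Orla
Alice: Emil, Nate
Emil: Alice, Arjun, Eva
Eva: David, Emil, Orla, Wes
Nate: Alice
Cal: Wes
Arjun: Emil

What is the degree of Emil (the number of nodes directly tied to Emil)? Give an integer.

3

Emil is directly tied to Alice, Arjun, and Eva. That is 3 neighbors, so the degree of Emil is 3.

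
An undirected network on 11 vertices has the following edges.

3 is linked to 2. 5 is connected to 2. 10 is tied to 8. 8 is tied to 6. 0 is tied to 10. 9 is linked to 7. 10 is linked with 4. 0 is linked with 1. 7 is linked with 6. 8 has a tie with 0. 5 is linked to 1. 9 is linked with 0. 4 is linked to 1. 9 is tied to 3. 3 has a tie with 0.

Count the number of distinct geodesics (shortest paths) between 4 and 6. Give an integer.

The shortest distance is 3, and the only length-3 path is 4–10–8–6. So there is exactly 1 shortest path.

1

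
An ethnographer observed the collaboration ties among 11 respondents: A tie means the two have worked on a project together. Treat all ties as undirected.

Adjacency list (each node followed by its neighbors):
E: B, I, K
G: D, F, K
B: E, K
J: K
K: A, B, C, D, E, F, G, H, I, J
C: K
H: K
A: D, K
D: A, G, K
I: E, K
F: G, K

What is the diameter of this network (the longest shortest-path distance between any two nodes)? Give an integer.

2

Eccentricity of each node (its greatest distance to any other): A:2, B:2, C:2, D:2, E:2, F:2, G:2, H:2, I:2, J:2, K:1.
The maximum eccentricity is 2, realized for instance by the pair C–G via C – K – G. So the diameter is 2.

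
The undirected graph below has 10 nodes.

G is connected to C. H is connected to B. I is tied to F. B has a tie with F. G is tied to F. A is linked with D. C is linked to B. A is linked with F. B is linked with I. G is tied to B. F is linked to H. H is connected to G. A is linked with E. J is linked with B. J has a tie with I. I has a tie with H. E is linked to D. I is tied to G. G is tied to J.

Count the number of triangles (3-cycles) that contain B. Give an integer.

9

B's neighbors: C, F, G, H, I, and J.
Neighbor pairs that are themselves tied: B–C–G; B–F–G; B–F–H; B–F–I; B–G–H; B–G–I; B–G–J; B–H–I; B–I–J. Each forms one triangle with B, for 9 in total.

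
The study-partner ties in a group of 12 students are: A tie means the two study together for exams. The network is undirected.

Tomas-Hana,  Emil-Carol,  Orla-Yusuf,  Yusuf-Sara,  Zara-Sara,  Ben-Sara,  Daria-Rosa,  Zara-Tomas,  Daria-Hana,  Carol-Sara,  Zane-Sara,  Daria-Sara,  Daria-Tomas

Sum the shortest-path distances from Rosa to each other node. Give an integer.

30

Distances from Rosa: Ben:3, Carol:3, Daria:1, Emil:4, Hana:2, Orla:4, Sara:2, Tomas:2, Yusuf:3, Zane:3, Zara:3.
Sum = 3 + 3 + 1 + 4 + 2 + 4 + 2 + 2 + 3 + 3 + 3 = 30.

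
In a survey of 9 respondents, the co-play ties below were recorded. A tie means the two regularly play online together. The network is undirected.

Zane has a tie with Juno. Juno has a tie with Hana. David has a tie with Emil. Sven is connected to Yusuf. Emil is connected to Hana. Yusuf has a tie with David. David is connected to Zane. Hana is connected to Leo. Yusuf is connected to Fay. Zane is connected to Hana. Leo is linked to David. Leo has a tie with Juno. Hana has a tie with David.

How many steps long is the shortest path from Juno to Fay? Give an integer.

4

One shortest route is Juno – Hana – David – Yusuf – Fay, which uses 4 edges, and at distance 3 from Juno we only reach {Yusuf}, which does not include Fay. So d(Juno,Fay) = 4.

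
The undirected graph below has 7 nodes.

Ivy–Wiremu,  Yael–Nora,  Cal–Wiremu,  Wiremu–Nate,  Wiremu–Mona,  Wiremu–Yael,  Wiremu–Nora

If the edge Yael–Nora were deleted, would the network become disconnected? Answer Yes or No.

No

Even without that edge, Yael still reaches Nora via Yael – Wiremu – Nora, so the network stays connected. Not a bridge.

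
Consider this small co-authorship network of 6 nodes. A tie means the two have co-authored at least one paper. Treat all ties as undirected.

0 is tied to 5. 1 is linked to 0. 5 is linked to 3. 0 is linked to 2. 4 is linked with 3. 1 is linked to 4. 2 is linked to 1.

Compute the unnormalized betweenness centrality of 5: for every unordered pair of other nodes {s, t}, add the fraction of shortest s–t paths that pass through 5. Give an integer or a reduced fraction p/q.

Pairs whose geodesics pass through 5 — 3–2: 1/2; 3–0: 1.
All other pairs contribute 0.
Summing the contributions gives betweenness(5) = 3/2.

3/2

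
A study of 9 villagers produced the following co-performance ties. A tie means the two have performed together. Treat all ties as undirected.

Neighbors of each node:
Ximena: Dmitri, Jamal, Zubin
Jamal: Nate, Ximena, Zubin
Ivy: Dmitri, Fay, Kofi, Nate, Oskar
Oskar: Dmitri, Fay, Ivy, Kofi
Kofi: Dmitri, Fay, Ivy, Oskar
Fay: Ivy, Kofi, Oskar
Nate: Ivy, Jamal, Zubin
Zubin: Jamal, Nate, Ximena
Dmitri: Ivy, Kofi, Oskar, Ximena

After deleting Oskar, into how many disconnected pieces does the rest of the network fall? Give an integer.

Oskar's neighbors (Dmitri, Fay, Ivy, and Kofi) remain reachable from one another through other ties, so the rest of the network stays in one piece.

1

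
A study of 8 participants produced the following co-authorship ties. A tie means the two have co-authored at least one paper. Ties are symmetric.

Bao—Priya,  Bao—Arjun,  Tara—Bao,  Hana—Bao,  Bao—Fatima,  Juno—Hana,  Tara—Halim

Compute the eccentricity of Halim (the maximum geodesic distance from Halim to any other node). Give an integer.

Distances from Halim: Arjun:3, Bao:2, Fatima:3, Hana:3, Juno:4, Priya:3, Tara:1.
The largest is 4 (to Juno), so the eccentricity of Halim is 4.

4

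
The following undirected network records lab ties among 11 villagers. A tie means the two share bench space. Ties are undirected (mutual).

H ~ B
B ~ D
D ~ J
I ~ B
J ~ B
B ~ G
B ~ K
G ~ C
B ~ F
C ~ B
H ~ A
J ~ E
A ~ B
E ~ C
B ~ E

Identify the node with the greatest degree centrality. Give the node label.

Degrees — A:2, B:10, C:3, D:2, E:3, F:1, G:2, H:2, I:1, J:3, K:1.
The maximum is 10, attained only by B.

B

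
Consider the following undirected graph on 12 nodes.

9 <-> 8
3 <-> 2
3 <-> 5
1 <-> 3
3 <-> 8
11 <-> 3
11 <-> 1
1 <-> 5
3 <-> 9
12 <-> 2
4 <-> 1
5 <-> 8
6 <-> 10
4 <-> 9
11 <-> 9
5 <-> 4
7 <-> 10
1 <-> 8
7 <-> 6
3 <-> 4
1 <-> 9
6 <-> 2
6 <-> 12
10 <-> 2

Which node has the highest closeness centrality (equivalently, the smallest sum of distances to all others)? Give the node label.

Farness (sum of distances to all others) for each node — 1:21, 2:18, 3:16, 4:23, 5:23, 6:24, 7:33, 8:23, 9:22, 10:25, 11:24, 12:26.
The smallest farness is 16, for 3, so 3 has the highest closeness.

3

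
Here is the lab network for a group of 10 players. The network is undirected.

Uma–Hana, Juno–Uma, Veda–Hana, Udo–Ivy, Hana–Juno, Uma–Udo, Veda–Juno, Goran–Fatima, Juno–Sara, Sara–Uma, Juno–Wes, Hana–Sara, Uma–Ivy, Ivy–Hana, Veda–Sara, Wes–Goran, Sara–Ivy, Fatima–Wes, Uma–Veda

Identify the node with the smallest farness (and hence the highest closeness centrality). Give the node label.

Farness (sum of distances to all others) for each node — Fatima:24, Goran:24, Hana:15, Ivy:19, Juno:13, Sara:15, Udo:21, Uma:14, Veda:16, Wes:17.
The smallest farness is 13, for Juno, so Juno has the highest closeness.

Juno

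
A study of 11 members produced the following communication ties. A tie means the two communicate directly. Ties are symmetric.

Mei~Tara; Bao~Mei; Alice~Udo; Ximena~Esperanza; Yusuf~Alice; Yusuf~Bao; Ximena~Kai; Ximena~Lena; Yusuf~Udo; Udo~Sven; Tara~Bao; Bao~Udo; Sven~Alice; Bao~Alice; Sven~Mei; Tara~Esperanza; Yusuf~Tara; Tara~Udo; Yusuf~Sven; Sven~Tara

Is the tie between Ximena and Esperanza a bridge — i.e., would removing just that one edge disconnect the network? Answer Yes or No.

Yes

Without the Ximena–Esperanza edge there is no alternate route between Ximena and Esperanza, so the network disconnects. It is a bridge.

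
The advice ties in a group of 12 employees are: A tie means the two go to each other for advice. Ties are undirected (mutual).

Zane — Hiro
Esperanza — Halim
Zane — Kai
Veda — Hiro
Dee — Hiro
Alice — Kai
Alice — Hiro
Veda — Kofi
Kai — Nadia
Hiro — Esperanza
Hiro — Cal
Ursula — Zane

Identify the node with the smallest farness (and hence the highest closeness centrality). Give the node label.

Farness (sum of distances to all others) for each node — Alice:23, Cal:27, Dee:27, Esperanza:25, Halim:35, Hiro:17, Kai:27, Kofi:35, Nadia:37, Ursula:31, Veda:25, Zane:21.
The smallest farness is 17, for Hiro, so Hiro has the highest closeness.

Hiro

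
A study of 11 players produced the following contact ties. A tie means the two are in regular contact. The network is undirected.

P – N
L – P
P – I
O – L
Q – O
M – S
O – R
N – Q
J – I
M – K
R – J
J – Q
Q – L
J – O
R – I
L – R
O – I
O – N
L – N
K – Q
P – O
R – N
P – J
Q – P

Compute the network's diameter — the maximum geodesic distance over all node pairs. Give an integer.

5

Eccentricity of each node (its greatest distance to any other): I:5, J:4, K:3, L:4, M:4, N:4, O:4, P:4, Q:3, R:5, S:5.
The maximum eccentricity is 5, realized for instance by the pair S–R via S – M – K – Q – O – R. So the diameter is 5.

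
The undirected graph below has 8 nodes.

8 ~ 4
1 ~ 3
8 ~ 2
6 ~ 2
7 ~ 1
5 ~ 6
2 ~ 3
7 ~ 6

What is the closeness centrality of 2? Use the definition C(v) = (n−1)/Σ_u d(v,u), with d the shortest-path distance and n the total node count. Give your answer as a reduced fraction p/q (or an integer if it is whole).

7/11

Distances from 2: 1:2, 3:1, 4:2, 5:2, 6:1, 7:2, 8:1. Sum = 11.
n = 8, so closeness = 7/11.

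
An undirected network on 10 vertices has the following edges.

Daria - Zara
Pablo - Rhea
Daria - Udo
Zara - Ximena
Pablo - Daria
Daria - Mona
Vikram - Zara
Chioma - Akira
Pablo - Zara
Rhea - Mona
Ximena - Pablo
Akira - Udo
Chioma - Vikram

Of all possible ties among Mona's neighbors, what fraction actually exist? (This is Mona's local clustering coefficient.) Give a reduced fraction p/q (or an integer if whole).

0

Mona's neighbors: Daria and Rhea (k = 2).
Possible neighbor pairs: C(2,2) = 1. Edges among them: none → e = 0.
Clustering(Mona) = 0/1.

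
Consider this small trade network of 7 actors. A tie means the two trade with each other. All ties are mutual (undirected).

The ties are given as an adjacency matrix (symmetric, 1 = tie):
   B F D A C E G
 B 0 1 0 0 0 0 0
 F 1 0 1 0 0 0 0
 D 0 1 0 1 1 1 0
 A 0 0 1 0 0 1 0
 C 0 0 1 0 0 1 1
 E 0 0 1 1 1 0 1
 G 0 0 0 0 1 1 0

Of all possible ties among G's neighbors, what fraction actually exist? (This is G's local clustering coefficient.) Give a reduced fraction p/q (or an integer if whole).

G's neighbors: C and E (k = 2).
Possible neighbor pairs: C(2,2) = 1. Edges among them: C–E → e = 1.
Clustering(G) = 1/1.

1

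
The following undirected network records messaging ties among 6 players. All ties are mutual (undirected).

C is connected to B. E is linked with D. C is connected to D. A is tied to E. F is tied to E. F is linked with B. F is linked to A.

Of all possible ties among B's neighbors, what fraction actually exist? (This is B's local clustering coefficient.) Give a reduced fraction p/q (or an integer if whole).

0

B's neighbors: C and F (k = 2).
Possible neighbor pairs: C(2,2) = 1. Edges among them: none → e = 0.
Clustering(B) = 0/1.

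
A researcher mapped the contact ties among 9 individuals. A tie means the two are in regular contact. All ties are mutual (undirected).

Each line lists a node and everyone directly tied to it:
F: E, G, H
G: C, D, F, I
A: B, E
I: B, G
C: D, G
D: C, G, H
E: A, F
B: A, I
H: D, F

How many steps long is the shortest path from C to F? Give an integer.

One shortest route is C – G – F, which uses 2 edges, and C and F are not directly tied, so nothing shorter exists. So d(C,F) = 2.

2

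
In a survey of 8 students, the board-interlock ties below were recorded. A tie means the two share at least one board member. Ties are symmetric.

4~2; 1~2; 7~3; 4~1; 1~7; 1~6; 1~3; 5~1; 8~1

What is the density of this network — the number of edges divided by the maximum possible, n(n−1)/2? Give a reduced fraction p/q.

9/28

There are 9 edges and 8 nodes, so the maximum possible is C(8,2) = 28.
Density = 9/28.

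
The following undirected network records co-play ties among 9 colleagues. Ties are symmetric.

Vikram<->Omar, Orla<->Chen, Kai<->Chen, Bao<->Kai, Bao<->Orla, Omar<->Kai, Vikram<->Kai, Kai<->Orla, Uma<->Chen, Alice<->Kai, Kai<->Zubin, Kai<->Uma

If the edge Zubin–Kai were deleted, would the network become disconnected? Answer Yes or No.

Without the Zubin–Kai edge there is no alternate route between Zubin and Kai, so the network disconnects. It is a bridge.

Yes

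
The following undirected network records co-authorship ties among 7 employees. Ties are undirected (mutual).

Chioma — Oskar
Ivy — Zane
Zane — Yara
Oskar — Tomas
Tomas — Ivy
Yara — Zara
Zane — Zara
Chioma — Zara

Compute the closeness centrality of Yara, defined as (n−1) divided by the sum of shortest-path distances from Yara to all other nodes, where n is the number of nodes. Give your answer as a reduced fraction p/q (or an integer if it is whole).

Distances from Yara: Chioma:2, Ivy:2, Oskar:3, Tomas:3, Zane:1, Zara:1. Sum = 12.
n = 7, so closeness = 6/12 = 1/2.

1/2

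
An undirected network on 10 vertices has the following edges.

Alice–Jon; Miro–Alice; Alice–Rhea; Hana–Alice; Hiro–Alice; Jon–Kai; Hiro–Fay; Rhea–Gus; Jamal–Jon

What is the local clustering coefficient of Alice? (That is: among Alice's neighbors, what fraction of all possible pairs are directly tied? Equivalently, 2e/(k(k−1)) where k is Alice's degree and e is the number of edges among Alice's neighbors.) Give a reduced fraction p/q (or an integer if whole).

0

Alice's neighbors: Hana, Hiro, Jon, Miro, and Rhea (k = 5).
Possible neighbor pairs: C(5,2) = 10. Edges among them: none → e = 0.
Clustering(Alice) = 0/10 = 0.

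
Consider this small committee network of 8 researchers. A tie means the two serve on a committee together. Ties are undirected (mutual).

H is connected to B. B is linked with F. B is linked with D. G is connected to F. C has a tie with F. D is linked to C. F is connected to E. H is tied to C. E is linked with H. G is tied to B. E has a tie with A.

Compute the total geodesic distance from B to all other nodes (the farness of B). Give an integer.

Distances from B: A:3, C:2, D:1, E:2, F:1, G:1, H:1.
Sum = 3 + 2 + 1 + 2 + 1 + 1 + 1 = 11.

11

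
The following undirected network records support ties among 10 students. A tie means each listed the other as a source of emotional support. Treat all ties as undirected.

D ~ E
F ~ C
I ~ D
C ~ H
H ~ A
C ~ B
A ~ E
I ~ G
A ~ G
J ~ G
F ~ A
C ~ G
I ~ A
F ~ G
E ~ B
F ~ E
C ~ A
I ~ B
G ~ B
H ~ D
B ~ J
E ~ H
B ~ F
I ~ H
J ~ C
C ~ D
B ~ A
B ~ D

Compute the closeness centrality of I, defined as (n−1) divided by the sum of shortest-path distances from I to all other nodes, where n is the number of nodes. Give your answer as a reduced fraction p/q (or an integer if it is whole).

Distances from I: A:1, B:1, C:2, D:1, E:2, F:2, G:1, H:1, J:2. Sum = 13.
n = 10, so closeness = 9/13.

9/13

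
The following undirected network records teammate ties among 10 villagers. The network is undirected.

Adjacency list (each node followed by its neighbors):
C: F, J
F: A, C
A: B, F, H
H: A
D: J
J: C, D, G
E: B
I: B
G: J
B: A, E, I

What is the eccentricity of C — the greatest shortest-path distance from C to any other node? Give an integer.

4

Distances from C: A:2, B:3, D:2, E:4, F:1, G:2, H:3, I:4, J:1.
The largest is 4 (to E and I), so the eccentricity of C is 4.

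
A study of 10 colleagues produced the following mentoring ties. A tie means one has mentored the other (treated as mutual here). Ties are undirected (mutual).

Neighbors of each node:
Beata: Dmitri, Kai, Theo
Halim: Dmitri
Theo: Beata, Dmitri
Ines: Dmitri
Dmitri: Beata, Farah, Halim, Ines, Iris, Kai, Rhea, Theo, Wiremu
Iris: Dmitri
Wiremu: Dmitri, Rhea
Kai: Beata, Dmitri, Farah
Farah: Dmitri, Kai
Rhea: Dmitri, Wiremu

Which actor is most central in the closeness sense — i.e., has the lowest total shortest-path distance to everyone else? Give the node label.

Farness (sum of distances to all others) for each node — Beata:15, Dmitri:9, Farah:16, Halim:17, Ines:17, Iris:17, Kai:15, Rhea:16, Theo:16, Wiremu:16.
The smallest farness is 9, for Dmitri, so Dmitri has the highest closeness.

Dmitri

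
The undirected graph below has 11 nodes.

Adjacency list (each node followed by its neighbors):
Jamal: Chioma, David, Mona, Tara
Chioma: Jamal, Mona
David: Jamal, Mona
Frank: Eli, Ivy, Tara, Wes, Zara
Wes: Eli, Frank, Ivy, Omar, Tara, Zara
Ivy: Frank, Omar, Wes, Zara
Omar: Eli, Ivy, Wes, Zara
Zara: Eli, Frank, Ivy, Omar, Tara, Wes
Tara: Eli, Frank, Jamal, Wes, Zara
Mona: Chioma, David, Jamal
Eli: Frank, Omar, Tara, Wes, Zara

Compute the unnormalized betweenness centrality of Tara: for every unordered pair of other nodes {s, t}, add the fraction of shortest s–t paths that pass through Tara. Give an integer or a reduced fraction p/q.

24

Pairs whose geodesics pass through Tara — Omar–David: 3/3; Omar–Jamal: 3/3; Omar–Mona: 3/3; Omar–Chioma: 3/3; Ivy–David: 3/3; Ivy–Jamal: 3/3; Ivy–Mona: 3/3; Ivy–Chioma: 3/3; Wes–David: 1; Wes–Jamal: 1; Wes–Mona: 1; Wes–Chioma: 1; Frank–David: 1; Frank–Jamal: 1 … (+10 more pairs).
All other pairs contribute 0.
Summing the contributions gives betweenness(Tara) = 24.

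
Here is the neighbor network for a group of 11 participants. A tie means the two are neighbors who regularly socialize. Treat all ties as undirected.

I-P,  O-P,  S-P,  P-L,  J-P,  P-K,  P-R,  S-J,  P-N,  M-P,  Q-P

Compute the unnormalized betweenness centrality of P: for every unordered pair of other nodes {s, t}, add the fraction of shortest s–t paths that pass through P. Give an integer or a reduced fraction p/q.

44

Pairs whose geodesics pass through P — L–I: 1; L–J: 1; L–M: 1; L–N: 1; L–O: 1; L–Q: 1; L–K: 1; L–R: 1; L–S: 1; I–J: 1; I–M: 1; I–N: 1; I–O: 1; I–Q: 1 … (+30 more pairs).
All other pairs contribute 0.
Summing the contributions gives betweenness(P) = 44.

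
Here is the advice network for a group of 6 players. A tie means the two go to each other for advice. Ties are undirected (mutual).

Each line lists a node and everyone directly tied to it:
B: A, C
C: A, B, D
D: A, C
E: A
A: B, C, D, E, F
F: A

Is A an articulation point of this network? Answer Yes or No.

Yes

Removing A leaves {F} with no path to {B, C, and D}, so the network splits into 3 components. A is a cut vertex.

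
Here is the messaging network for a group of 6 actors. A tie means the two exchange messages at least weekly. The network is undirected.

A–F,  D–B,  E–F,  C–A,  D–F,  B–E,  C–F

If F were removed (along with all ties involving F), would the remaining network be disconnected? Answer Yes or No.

Yes

Removing F leaves {B, D, and E} with no path to {A and C}, so the network splits into 2 components. F is a cut vertex.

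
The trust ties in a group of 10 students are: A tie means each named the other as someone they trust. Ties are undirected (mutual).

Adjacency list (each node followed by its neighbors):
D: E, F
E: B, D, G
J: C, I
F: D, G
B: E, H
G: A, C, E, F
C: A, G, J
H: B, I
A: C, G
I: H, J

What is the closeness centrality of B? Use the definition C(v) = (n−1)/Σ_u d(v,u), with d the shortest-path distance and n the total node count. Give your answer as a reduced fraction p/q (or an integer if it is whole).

9/20

Distances from B: A:3, C:3, D:2, E:1, F:3, G:2, H:1, I:2, J:3. Sum = 20.
n = 10, so closeness = 9/20.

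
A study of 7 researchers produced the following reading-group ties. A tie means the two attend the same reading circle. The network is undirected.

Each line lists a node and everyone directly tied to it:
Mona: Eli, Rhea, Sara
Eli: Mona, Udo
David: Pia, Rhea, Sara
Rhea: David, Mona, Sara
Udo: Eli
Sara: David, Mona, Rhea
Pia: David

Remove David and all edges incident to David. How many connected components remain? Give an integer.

Without David, the remaining ties split the others into: {Eli, Mona, Rhea, Sara, Udo}; {Pia}.
That's 2 separate components.

2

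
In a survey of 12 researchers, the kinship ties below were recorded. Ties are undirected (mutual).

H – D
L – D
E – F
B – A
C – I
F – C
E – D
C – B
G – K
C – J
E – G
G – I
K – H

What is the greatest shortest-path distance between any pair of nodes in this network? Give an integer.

6

Eccentricity of each node (its greatest distance to any other): A:6, B:5, C:4, D:5, E:4, F:3, G:4, H:6, I:4, J:5, K:5, L:6.
The maximum eccentricity is 6, realized for instance by the pair H–A via H – K – G – I – C – B – A. So the diameter is 6.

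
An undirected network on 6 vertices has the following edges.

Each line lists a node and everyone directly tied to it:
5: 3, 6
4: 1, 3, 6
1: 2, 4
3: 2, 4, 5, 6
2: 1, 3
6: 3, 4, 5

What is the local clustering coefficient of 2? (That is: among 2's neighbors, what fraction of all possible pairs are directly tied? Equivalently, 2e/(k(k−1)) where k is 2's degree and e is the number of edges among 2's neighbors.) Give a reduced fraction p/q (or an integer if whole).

2's neighbors: 1 and 3 (k = 2).
Possible neighbor pairs: C(2,2) = 1. Edges among them: none → e = 0.
Clustering(2) = 0/1.

0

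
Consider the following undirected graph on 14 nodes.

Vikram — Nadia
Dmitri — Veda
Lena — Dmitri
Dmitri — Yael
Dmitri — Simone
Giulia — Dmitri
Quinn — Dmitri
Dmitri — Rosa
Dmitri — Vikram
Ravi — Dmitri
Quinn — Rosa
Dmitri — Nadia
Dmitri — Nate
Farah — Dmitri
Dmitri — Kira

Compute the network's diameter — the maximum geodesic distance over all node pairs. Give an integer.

Eccentricity of each node (its greatest distance to any other): Dmitri:1, Farah:2, Giulia:2, Kira:2, Lena:2, Nadia:2, Nate:2, Quinn:2, Ravi:2, Rosa:2, Simone:2, Veda:2, Vikram:2, Yael:2.
The maximum eccentricity is 2, realized for instance by the pair Ravi–Lena via Ravi – Dmitri – Lena. So the diameter is 2.

2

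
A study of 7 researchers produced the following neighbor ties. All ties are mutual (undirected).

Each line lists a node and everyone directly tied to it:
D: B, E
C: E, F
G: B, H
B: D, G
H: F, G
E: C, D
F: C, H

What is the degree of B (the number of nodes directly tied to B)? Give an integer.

2

B is directly tied to D and G. That is 2 neighbors, so the degree of B is 2.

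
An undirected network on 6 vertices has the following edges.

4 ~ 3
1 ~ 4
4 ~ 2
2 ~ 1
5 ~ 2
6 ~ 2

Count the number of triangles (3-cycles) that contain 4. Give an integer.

1

4's neighbors: 1, 2, and 3.
Neighbor pairs that are themselves tied: 4–1–2. Each forms one triangle with 4, for 1 in total.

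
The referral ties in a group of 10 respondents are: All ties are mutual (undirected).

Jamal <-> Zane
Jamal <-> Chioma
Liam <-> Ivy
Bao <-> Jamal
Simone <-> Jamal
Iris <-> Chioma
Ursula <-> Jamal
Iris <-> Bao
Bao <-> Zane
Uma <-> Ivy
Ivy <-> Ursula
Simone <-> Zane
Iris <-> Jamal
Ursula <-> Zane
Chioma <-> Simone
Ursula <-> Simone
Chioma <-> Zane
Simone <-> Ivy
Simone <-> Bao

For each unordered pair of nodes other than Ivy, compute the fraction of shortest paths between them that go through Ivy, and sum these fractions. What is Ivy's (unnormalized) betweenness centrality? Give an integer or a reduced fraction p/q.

Pairs whose geodesics pass through Ivy — Iris–Liam: 4/4; Iris–Uma: 4/4; Jamal–Liam: 2/2; Jamal–Uma: 2/2; Zane–Liam: 2/2; Zane–Uma: 2/2; Ursula–Liam: 1; Ursula–Uma: 1; Chioma–Liam: 1; Chioma–Uma: 1; Bao–Liam: 1; Bao–Uma: 1; Simone–Liam: 1; Simone–Uma: 1 … (+1 more pairs).
All other pairs contribute 0.
Summing the contributions gives betweenness(Ivy) = 15.

15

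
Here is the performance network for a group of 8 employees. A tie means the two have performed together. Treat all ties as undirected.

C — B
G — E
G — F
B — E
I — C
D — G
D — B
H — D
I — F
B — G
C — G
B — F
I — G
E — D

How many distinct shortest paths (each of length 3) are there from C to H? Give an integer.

2

The shortest distance is 3. The length-3 paths are: C–B–D–H; C–G–D–H.
That gives 2 distinct shortest paths.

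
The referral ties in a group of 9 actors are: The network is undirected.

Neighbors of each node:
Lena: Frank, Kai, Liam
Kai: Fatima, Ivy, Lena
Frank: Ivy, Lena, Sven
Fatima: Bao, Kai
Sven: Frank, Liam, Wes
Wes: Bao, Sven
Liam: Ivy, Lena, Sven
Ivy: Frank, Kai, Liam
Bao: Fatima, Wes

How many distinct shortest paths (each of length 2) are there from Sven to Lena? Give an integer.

2

The shortest distance is 2. The length-2 paths are: Sven–Liam–Lena; Sven–Frank–Lena.
That gives 2 distinct shortest paths.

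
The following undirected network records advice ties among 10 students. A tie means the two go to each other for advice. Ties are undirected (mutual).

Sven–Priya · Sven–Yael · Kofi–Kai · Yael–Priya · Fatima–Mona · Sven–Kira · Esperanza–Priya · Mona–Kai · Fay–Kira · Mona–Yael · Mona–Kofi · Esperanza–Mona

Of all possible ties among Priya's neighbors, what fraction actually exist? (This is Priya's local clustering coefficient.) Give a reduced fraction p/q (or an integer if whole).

Priya's neighbors: Esperanza, Sven, and Yael (k = 3).
Possible neighbor pairs: C(3,2) = 3. Edges among them: Sven–Yael → e = 1.
Clustering(Priya) = 1/3.

1/3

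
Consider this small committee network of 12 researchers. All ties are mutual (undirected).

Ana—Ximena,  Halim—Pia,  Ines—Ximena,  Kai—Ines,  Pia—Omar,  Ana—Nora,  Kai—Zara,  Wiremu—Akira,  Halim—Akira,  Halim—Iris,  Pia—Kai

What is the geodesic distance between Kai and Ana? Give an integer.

3

One shortest route is Kai – Ines – Ximena – Ana, which uses 3 edges, and at distance 2 from Kai we only reach {Halim, Omar, Ximena}, which does not include Ana. So d(Kai,Ana) = 3.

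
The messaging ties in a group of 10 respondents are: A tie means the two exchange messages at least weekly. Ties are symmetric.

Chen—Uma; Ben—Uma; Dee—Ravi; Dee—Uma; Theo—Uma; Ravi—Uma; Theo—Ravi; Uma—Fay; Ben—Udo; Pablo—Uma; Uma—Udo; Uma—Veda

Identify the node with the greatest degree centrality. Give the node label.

Uma

Degrees — Ben:2, Chen:1, Dee:2, Fay:1, Pablo:1, Ravi:3, Theo:2, Udo:2, Uma:9, Veda:1.
The maximum is 9, attained only by Uma.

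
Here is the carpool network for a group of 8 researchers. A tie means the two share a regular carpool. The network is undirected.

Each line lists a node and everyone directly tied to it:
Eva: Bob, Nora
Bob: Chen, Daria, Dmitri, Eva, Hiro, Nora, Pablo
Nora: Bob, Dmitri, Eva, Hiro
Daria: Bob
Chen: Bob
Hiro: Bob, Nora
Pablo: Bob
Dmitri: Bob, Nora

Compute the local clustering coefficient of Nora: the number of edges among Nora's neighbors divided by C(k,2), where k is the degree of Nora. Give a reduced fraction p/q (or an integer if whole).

Nora's neighbors: Bob, Dmitri, Eva, and Hiro (k = 4).
Possible neighbor pairs: C(4,2) = 6. Edges among them: Bob–Dmitri, Bob–Eva, Bob–Hiro → e = 3.
Clustering(Nora) = 3/6 = 1/2.

1/2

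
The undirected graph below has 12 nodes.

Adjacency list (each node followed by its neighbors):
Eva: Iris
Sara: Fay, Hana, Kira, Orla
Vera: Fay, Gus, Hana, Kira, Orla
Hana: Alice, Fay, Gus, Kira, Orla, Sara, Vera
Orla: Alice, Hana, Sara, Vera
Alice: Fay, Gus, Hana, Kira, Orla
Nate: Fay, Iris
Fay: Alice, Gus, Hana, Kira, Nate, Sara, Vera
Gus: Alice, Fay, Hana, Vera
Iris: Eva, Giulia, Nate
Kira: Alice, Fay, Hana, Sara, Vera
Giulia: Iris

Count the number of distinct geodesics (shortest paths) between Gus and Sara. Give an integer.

2

The shortest distance is 2. The length-2 paths are: Gus–Hana–Sara; Gus–Fay–Sara.
That gives 2 distinct shortest paths.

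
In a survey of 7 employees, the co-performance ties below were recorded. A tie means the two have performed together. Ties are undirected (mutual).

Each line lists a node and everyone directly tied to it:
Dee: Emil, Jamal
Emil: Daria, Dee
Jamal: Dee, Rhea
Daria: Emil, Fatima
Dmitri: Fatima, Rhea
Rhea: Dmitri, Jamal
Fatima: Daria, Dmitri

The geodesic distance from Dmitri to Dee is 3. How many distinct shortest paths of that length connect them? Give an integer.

The shortest distance is 3, and the only length-3 path is Dmitri–Rhea–Jamal–Dee. So there is exactly 1 shortest path.

1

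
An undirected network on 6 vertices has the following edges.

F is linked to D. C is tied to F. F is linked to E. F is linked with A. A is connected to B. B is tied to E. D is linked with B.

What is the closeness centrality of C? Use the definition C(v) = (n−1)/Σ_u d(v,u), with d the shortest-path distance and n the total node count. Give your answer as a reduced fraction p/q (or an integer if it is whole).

1/2

Distances from C: A:2, B:3, D:2, E:2, F:1. Sum = 10.
n = 6, so closeness = 5/10 = 1/2.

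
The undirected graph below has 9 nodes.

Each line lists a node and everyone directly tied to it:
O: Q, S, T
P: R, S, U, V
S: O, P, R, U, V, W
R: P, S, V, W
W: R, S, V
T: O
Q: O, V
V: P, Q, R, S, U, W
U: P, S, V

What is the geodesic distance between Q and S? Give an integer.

One shortest route is Q – V – S, which uses 2 edges, and Q and S are not directly tied, so nothing shorter exists. So d(Q,S) = 2.

2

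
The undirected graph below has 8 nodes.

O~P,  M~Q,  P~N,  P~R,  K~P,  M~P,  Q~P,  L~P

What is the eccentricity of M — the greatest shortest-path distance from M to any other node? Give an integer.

2

Distances from M: K:2, L:2, N:2, O:2, P:1, Q:1, R:2.
The largest is 2 (to L, N, R, O, and K), so the eccentricity of M is 2.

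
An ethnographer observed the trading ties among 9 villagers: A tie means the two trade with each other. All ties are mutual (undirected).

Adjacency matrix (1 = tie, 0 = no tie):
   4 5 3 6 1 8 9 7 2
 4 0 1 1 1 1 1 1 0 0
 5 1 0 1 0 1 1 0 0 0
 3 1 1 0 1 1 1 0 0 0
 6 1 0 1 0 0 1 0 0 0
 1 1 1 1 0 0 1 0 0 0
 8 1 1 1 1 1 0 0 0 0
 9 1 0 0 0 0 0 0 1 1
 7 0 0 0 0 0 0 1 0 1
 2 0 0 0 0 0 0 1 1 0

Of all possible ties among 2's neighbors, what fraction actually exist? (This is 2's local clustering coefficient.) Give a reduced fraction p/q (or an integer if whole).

2's neighbors: 7 and 9 (k = 2).
Possible neighbor pairs: C(2,2) = 1. Edges among them: 7–9 → e = 1.
Clustering(2) = 1/1.

1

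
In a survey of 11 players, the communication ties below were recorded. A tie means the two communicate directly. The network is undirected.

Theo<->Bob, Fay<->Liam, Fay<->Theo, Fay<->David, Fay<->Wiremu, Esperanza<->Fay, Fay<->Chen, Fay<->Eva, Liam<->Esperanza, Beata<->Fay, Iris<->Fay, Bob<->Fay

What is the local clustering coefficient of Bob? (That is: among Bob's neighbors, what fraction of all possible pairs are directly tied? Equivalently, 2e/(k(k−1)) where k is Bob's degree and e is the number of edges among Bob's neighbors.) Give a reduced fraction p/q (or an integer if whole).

1

Bob's neighbors: Fay and Theo (k = 2).
Possible neighbor pairs: C(2,2) = 1. Edges among them: Fay–Theo → e = 1.
Clustering(Bob) = 1/1.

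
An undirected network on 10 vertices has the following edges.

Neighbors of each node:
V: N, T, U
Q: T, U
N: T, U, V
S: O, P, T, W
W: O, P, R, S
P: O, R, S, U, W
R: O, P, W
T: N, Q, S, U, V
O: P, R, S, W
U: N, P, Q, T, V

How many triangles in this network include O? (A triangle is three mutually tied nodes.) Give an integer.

O's neighbors: P, R, S, and W.
Neighbor pairs that are themselves tied: O–P–R; O–P–S; O–P–W; O–R–W; O–S–W. Each forms one triangle with O, for 5 in total.

5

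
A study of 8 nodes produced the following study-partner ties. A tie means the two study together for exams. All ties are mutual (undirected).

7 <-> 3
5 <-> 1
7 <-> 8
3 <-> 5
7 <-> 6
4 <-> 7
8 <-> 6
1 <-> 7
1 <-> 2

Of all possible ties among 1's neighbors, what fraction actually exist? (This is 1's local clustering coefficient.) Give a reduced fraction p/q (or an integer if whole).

1's neighbors: 2, 5, and 7 (k = 3).
Possible neighbor pairs: C(3,2) = 3. Edges among them: none → e = 0.
Clustering(1) = 0/3 = 0.

0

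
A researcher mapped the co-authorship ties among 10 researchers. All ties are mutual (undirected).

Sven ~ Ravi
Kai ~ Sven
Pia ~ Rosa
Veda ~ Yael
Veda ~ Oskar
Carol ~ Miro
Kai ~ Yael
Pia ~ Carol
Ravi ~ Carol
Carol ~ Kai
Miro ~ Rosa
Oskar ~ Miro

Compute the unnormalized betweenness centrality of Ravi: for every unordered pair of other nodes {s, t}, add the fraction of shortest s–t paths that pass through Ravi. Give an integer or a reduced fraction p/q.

Pairs whose geodesics pass through Ravi — Oskar–Sven: 1/3; Miro–Sven: 1/2; Rosa–Sven: 2/4; Pia–Sven: 1/2; Carol–Sven: 1/2.
All other pairs contribute 0.
Summing the contributions gives betweenness(Ravi) = 7/3.

7/3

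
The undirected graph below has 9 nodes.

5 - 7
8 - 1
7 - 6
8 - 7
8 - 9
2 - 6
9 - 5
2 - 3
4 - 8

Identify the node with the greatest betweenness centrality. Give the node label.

Unnormalized betweenness of each node: 1:0, 2:7, 3:0, 4:0, 5:2, 6:12, 7:33/2, 8:15, 9:3/2.
7 has the largest value, 33/2, making it the main broker — the node through which the most shortest paths run.

7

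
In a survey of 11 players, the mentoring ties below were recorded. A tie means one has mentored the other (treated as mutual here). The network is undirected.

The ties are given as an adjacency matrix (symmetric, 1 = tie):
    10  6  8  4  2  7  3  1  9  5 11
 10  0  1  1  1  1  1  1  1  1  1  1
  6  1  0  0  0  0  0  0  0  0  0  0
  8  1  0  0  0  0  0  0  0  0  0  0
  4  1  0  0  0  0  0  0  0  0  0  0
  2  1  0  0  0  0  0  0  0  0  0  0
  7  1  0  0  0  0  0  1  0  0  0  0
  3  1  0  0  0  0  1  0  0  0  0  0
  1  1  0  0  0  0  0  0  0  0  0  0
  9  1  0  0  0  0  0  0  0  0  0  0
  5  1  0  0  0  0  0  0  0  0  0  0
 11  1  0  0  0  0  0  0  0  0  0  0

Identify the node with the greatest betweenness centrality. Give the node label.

10

Unnormalized betweenness of each node: 1:0, 2:0, 3:0, 4:0, 5:0, 6:0, 7:0, 8:0, 9:0, 10:44, 11:0.
10 has the largest value, 44, making it the main broker — the node through which the most shortest paths run.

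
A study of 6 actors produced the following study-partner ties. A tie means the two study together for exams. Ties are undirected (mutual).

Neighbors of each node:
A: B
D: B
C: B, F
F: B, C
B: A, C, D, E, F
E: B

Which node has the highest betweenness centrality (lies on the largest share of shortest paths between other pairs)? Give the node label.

Unnormalized betweenness of each node: A:0, B:9, C:0, D:0, E:0, F:0.
B has the largest value, 9, making it the main broker — the node through which the most shortest paths run.

B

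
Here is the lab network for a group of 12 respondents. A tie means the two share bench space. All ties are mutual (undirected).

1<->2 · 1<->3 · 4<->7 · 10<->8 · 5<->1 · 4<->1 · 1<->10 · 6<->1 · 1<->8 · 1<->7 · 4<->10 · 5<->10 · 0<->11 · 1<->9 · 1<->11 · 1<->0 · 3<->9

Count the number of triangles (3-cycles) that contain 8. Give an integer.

8's neighbors: 1 and 10.
Neighbor pairs that are themselves tied: 8–1–10. Each forms one triangle with 8, for 1 in total.

1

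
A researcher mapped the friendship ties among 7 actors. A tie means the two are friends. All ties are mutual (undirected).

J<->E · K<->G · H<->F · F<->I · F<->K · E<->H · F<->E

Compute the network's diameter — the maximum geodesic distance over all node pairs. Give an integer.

4

Eccentricity of each node (its greatest distance to any other): E:3, F:2, G:4, H:3, I:3, J:4, K:3.
The maximum eccentricity is 4, realized for instance by the pair G–J via G – K – F – E – J. So the diameter is 4.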